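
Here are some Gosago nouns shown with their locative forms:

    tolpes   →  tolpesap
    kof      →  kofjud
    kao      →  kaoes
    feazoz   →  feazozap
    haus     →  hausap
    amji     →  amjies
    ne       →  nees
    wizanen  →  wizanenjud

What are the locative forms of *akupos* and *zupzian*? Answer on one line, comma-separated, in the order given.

The suffix is conditioned by the final sound: -ap when the stem ends in a sibilant (*tolpes*, *feazoz*, *haus*); -jud when the stem ends in a non-sibilant consonant (*kof*, *wizanen*); -es when the stem ends in a vowel (*kao*, *amji*, *ne*).
*akupos* — final sound /s/ (a sibilant) → -ap → *akuposap*.
*zupzian*: final sound = /n/, a non-sibilant consonant → -jud → *zupzianjud*.

akuposap, zupzianjud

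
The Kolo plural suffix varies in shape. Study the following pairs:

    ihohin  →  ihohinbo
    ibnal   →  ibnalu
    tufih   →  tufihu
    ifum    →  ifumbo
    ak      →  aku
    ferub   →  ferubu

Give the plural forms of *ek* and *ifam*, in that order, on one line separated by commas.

eku, ifambo

The alternation tracks the final consonant of the stem — -bo when the stem ends in a nasal (*ihohin*, *ifum*); -u when the stem ends in a non-nasal consonant (*ibnal*, *tufih*, *ak*, *ferub*).
*ek*: final consonant = /k/, non-nasal → -u → *eku*.
*ifam*: final consonant = /m/, a nasal → -bo → *ifambo*.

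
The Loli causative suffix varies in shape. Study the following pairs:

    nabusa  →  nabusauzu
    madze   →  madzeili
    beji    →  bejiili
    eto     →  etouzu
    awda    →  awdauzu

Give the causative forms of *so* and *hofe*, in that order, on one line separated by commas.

The alternation tracks the last vowel of the stem — -ili when the last vowel of the stem is a front vowel (*madze*, *beji*); -uzu when the last vowel of the stem is a back vowel (*nabusa*, *eto*, *awda*).
*so* — last vowel /o/ (a back vowel) → -uzu → *souzu*.
The last vowel of *hofe* is /e/, which is a front vowel, so the suffix is -ili, giving *hofeili*.

souzu, hofeili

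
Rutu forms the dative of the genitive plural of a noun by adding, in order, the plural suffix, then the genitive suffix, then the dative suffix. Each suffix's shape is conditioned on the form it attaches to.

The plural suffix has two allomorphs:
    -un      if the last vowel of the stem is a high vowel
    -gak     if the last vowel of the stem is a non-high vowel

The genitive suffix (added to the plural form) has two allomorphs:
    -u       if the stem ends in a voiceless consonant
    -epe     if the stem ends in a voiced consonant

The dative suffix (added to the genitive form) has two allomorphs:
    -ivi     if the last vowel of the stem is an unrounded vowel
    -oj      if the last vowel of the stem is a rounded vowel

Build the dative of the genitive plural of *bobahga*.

bobahgagakuoj

Since the last vowel of *bobahga* is /a/ (a non-high vowel), it takes -gak, giving *bobahgagak*.
Since the final consonant of the plural form *bobahgagak* is /k/ (voiceless), it takes -u, giving *bobahgagaku*.
Since the last vowel of the genitive form *bobahgagaku* is /u/ (a rounded vowel), it takes -oj, giving *bobahgagakuoj*.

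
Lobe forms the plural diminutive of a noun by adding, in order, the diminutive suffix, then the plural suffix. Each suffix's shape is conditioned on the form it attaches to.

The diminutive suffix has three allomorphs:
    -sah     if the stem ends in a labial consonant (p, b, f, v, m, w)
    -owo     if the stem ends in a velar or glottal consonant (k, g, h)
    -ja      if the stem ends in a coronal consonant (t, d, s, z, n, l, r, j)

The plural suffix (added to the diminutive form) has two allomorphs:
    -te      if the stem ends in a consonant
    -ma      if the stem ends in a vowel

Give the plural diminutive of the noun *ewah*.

The final consonant of *ewah* is /h/, which is velar/glottal, so the diminutive suffix is -owo, giving *ewahowo*.
The diminutive form *ewahowo* — final sound /o/ (a vowel) → -ma → *ewahowoma*.

ewahowoma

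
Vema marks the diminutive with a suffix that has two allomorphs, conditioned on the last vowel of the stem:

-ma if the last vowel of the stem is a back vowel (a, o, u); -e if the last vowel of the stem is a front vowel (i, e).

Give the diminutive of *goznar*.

goznarma

Since the last vowel of *goznar* is /a/ (a back vowel), it takes -ma, giving *goznarma*.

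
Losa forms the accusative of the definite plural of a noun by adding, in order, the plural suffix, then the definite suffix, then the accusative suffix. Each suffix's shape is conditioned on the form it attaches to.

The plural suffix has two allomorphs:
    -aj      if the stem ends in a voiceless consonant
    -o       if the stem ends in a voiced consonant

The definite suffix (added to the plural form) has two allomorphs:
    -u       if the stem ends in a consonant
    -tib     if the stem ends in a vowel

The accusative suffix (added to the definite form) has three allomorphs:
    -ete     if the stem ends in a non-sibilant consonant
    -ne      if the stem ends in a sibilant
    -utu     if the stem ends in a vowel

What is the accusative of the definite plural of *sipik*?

sipikajuutu

The final consonant of *sipik* is /k/, which is voiceless, so the plural suffix is -aj, giving *sipikaj*.
Since the final sound of the plural form *sipikaj* is /j/ (a consonant), it takes -u, giving *sipikaju*.
Since the final sound of the definite form *sipikaju* is /u/ (a vowel), it takes -utu, giving *sipikajuutu*.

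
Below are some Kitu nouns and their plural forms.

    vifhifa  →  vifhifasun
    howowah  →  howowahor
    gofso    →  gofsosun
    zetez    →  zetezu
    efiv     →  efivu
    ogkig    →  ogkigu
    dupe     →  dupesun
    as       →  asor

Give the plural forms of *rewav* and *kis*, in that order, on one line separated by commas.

rewavu, kisor

The pattern is voicing of the final sound: -or when the stem ends in a voiceless consonant (*howowah*, *as*); -u when the stem ends in a voiced consonant (*zetez*, *efiv*, *ogkig*); -sun when the stem ends in a vowel (*vifhifa*, *gofso*, *dupe*).
The final sound of *rewav* is /v/, which is a voiced consonant, so the suffix is -u, giving *rewavu*.
The final sound of *kis* is /s/, which is a voiceless consonant, so the suffix is -or, giving *kisor*.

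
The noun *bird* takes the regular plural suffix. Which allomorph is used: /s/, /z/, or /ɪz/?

/z/

The stem *bird* ends in a voiced non-sibilant sound.
The plural suffix surfaces as /ɪz/ after sibilants, /s/ after other voiceless consonants, and /z/ after other voiced sounds.
So the plural -s on *bird* is pronounced /z/.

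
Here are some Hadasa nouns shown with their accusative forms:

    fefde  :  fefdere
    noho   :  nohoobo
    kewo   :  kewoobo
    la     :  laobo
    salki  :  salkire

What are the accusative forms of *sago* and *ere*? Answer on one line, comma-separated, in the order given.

The pattern is front/back vowel harmony: -re when the last vowel of the stem is a front vowel (*fefde*, *salki*); -obo when the last vowel of the stem is a back vowel (*noho*, *kewo*, *la*).
*sago* — last vowel /o/ (a back vowel) → -obo → *sagoobo*.
*ere*: last vowel = /e/, a front vowel → -re → *erere*.

sagoobo, erere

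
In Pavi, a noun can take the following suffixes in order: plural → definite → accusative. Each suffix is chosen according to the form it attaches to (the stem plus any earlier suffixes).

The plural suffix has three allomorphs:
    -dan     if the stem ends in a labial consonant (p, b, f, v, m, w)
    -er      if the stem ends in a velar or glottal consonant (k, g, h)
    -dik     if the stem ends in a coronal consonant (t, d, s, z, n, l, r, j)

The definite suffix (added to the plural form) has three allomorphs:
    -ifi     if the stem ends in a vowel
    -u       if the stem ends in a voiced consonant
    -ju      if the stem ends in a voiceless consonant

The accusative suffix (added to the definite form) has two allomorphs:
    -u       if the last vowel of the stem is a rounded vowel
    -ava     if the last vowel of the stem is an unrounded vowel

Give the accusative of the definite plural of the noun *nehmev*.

The final consonant of *nehmev* is /v/, which is labial, so the plural suffix is -dan, giving *nehmevdan*.
The plural form *nehmevdan* — final sound /n/ (a voiced consonant) → -u → *nehmevdanu*.
The definite form *nehmevdanu* — last vowel /u/ (a rounded vowel) → -u → *nehmevdanuu*.

nehmevdanuu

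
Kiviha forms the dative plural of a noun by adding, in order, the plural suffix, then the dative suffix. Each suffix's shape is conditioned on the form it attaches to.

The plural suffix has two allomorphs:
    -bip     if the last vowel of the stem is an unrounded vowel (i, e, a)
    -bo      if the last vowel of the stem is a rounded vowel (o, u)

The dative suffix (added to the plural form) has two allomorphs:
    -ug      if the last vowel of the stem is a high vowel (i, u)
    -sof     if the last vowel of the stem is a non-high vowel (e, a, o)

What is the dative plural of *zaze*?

zazebipug

*zaze*: last vowel = /e/, an unrounded vowel → -bip → *zazebip*.
The plural form *zazebip*: last vowel = /i/, a high vowel → -ug → *zazebipug*.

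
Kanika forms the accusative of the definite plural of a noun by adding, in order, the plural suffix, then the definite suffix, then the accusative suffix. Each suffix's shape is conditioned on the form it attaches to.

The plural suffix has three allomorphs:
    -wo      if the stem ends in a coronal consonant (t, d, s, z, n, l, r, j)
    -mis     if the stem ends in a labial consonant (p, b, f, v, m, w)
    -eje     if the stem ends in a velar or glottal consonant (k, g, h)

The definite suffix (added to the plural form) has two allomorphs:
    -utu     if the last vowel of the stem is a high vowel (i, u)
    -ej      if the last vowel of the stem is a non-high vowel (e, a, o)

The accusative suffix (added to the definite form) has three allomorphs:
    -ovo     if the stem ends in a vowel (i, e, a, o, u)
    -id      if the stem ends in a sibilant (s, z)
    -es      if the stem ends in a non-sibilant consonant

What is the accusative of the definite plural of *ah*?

ahejeejes

The final consonant of *ah* is /h/, which is velar/glottal, so the plural suffix is -eje, giving *aheje*.
The last vowel of the plural form *aheje* is /e/, which is a non-high vowel, so the definite suffix is -ej, giving *ahejeej*.
Since the final sound of the definite form *ahejeej* is /j/ (a non-sibilant consonant), it takes -es, giving *ahejeejes*.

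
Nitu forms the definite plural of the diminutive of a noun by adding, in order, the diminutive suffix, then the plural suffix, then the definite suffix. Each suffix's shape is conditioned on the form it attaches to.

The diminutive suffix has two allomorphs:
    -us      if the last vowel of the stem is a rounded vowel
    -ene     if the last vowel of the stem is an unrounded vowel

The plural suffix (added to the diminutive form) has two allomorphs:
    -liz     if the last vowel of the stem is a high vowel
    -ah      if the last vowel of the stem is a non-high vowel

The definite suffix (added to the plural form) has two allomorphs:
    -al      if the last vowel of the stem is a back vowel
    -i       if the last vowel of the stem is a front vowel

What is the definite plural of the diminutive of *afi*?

*afi*: last vowel = /i/, an unrounded vowel → -ene → *afiene*.
The diminutive form *afiene*: last vowel = /e/, a non-high vowel → -ah → *afieneah*.
The plural form *afieneah* — last vowel /a/ (a back vowel) → -al → *afieneahal*.

afieneahal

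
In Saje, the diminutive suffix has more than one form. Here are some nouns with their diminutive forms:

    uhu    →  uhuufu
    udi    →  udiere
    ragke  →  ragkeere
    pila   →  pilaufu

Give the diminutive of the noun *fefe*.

The suffix is conditioned by the last vowel: -ere when the last vowel of the stem is a front vowel (*udi*, *ragke*); -ufu when the last vowel of the stem is a back vowel (*uhu*, *pila*).
Since the last vowel of *fefe* is /e/ (a front vowel), it takes -ere, giving *fefeere*.

fefeere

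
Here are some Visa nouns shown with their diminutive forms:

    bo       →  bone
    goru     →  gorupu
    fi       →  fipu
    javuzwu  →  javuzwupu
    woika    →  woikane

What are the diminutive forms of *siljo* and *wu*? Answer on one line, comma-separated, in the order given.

siljone, wupu

The alternation tracks the last vowel of the stem — -pu when the last vowel of the stem is a high vowel (*goru*, *fi*, *javuzwu*); -ne when the last vowel of the stem is a non-high vowel (*bo*, *woika*).
The last vowel of *siljo* is /o/, which is a non-high vowel, so the suffix is -ne, giving *siljone*.
*wu* — last vowel /u/ (a high vowel) → -pu → *wupu*.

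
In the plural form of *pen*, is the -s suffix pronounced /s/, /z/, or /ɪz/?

The stem *pen* ends in a voiced non-sibilant sound.
The plural suffix surfaces as /ɪz/ after sibilants, /s/ after other voiceless consonants, and /z/ after other voiced sounds.
So the plural -s on *pen* is pronounced /z/.

/z/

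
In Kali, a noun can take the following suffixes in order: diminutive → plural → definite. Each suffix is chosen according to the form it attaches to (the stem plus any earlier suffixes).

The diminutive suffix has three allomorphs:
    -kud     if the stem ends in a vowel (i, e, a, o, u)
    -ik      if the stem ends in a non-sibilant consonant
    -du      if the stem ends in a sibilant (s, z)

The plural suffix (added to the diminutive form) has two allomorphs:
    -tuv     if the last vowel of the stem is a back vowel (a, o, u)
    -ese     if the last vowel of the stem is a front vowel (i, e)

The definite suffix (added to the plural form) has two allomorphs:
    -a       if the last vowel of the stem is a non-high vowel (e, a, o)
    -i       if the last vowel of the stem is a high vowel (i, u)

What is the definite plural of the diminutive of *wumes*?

The final sound of *wumes* is /s/, which is a sibilant, so the diminutive suffix is -du, giving *wumesdu*.
The diminutive form *wumesdu*: last vowel = /u/, a back vowel → -tuv → *wumesdutuv*.
The plural form *wumesdutuv* — last vowel /u/ (a high vowel) → -i → *wumesdutuvi*.

wumesdutuvi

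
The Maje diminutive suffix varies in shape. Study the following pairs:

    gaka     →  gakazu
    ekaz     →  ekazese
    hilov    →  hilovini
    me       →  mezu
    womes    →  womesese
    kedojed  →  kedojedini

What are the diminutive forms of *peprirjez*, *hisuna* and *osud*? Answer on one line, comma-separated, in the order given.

The alternation tracks the final sound of the stem — -ese when the stem ends in a sibilant (*ekaz*, *womes*); -ini when the stem ends in a non-sibilant consonant (*hilov*, *kedojed*); -zu when the stem ends in a vowel (*gaka*, *me*).
*peprirjez* — final sound /z/ (a sibilant) → -ese → *peprirjezese*.
The final sound of *hisuna* is /a/, which is a vowel, so the suffix is -zu, giving *hisunazu*.
*osud* — final sound /d/ (a non-sibilant consonant) → -ini → *osudini*.

peprirjezese, hisunazu, osudini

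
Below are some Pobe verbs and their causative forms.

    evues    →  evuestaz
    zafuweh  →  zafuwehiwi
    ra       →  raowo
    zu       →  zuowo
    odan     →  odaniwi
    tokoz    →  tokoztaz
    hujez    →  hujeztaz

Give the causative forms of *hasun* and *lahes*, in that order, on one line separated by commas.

Looking at the final sound of each stem: -taz when the stem ends in a sibilant (*evues*, *tokoz*, *hujez*); -iwi when the stem ends in a non-sibilant consonant (*zafuweh*, *odan*); -owo when the stem ends in a vowel (*ra*, *zu*).
The final sound of *hasun* is /n/, which is a non-sibilant consonant, so the suffix is -iwi, giving *hasuniwi*.
The final sound of *lahes* is /s/, which is a sibilant, so the suffix is -taz, giving *lahestaz*.

hasuniwi, lahestaz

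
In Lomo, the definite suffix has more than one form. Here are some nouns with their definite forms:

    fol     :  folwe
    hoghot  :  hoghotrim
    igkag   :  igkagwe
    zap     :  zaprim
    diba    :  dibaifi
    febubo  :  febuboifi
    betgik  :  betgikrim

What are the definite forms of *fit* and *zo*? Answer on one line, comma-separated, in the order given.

fitrim, zoifi

The suffix is conditioned by the final sound: -rim when the stem ends in a voiceless consonant (*hoghot*, *zap*, *betgik*); -we when the stem ends in a voiced consonant (*fol*, *igkag*); -ifi when the stem ends in a vowel (*diba*, *febubo*).
Since the final sound of *fit* is /t/ (a voiceless consonant), it takes -rim, giving *fitrim*.
The final sound of *zo* is /o/, which is a vowel, so the suffix is -ifi, giving *zoifi*.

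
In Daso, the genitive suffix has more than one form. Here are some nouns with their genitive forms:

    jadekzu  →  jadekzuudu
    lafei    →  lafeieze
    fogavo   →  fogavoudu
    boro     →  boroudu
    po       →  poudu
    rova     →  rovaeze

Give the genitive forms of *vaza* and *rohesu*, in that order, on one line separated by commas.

vazaeze, rohesuudu

The suffix is conditioned by the last vowel: -udu when the last vowel of the stem is a rounded vowel (*jadekzu*, *fogavo*, *boro*, *po*); -eze when the last vowel of the stem is an unrounded vowel (*lafei*, *rova*).
*vaza* — last vowel /a/ (an unrounded vowel) → -eze → *vazaeze*.
*rohesu*: last vowel = /u/, a rounded vowel → -udu → *rohesuudu*.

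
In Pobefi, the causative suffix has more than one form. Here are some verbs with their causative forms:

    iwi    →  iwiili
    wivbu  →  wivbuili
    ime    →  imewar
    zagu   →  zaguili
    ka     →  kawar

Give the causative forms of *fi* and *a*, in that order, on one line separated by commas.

The suffix is conditioned by the last vowel: -ili when the last vowel of the stem is a high vowel (*iwi*, *wivbu*, *zagu*); -war when the last vowel of the stem is a non-high vowel (*ime*, *ka*).
Since the last vowel of *fi* is /i/ (a high vowel), it takes -ili, giving *fiili*.
The last vowel of *a* is /a/, which is a non-high vowel, so the suffix is -war, giving *awar*.

fiili, awar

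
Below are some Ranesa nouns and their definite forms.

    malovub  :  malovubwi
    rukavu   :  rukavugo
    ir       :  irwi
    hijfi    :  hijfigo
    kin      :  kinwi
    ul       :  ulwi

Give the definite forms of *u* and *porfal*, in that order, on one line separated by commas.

The pattern is consonant vs. vowel: -wi when the stem ends in a consonant (*malovub*, *ir*, *kin*, *ul*); -go when the stem ends in a vowel (*rukavu*, *hijfi*).
The final sound of *u* is /u/, which is a vowel, so the suffix is -go, giving *ugo*.
*porfal*: final sound = /l/, a consonant → -wi → *porfalwi*.

ugo, porfalwi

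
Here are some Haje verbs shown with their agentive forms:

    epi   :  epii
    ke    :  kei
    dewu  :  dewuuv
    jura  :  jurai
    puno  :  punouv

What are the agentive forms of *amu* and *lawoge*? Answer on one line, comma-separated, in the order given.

The pattern is rounding harmony: -uv when the last vowel of the stem is a rounded vowel (*dewu*, *puno*); -i when the last vowel of the stem is an unrounded vowel (*epi*, *ke*, *jura*).
The last vowel of *amu* is /u/, which is a rounded vowel, so the suffix is -uv, giving *amuuv*.
The last vowel of *lawoge* is /e/, which is an unrounded vowel, so the suffix is -i, giving *lawogei*.

amuuv, lawogei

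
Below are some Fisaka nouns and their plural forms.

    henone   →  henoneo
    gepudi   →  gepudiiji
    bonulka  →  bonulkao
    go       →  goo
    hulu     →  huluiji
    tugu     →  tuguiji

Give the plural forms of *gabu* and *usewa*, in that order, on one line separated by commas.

gabuiji, usewao

The suffix is conditioned by the last vowel: -iji when the last vowel of the stem is a high vowel (*gepudi*, *hulu*, *tugu*); -o when the last vowel of the stem is a non-high vowel (*henone*, *bonulka*, *go*).
*gabu* — last vowel /u/ (a high vowel) → -iji → *gabuiji*.
*usewa*: last vowel = /a/, a non-high vowel → -o → *usewao*.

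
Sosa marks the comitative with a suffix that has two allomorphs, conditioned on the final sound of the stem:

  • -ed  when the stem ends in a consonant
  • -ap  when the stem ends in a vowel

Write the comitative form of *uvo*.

uvoap

*uvo*: final sound = /o/, a vowel → -ap → *uvoap*.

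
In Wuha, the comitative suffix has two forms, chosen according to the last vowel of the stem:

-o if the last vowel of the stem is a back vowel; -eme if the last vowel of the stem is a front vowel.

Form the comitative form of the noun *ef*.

Since the last vowel of *ef* is /e/ (a front vowel), it takes -eme, giving *efeme*.

efeme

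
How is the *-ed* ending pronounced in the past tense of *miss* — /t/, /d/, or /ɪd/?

/t/

The stem *miss* ends in a voiceless consonant other than /t/.
The -ed suffix is realized as /ɪd/ after /t, d/; as /t/ after other voiceless consonants; and as /d/ after other voiced sounds.
So -ed on *miss* is pronounced /t/.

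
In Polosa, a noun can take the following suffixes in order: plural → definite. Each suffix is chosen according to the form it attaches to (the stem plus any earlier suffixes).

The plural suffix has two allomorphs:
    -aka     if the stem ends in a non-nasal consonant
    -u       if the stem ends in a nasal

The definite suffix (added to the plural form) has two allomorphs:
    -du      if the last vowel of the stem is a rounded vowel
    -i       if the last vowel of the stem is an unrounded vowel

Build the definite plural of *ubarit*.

ubaritakai

*ubarit* — final consonant /t/ (non-nasal) → -aka → *ubaritaka*.
The last vowel of the plural form *ubaritaka* is /a/, which is an unrounded vowel, so the definite suffix is -i, giving *ubaritakai*.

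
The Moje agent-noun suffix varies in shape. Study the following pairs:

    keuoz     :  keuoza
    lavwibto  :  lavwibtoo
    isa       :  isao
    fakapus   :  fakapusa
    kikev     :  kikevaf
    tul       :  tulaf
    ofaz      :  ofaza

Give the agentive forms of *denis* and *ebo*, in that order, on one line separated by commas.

Looking at the final sound of each stem: -a when the stem ends in a sibilant (*keuoz*, *fakapus*, *ofaz*); -af when the stem ends in a non-sibilant consonant (*kikev*, *tul*); -o when the stem ends in a vowel (*lavwibto*, *isa*).
The final sound of *denis* is /s/, which is a sibilant, so the suffix is -a, giving *denisa*.
The final sound of *ebo* is /o/, which is a vowel, so the suffix is -o, giving *eboo*.

denisa, eboo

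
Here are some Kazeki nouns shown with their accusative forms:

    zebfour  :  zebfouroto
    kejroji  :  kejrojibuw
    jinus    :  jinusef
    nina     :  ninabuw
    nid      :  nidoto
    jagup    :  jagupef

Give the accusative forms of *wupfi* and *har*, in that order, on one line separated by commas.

The pattern is voicing of the final sound: -ef when the stem ends in a voiceless consonant (*jinus*, *jagup*); -oto when the stem ends in a voiced consonant (*zebfour*, *nid*); -buw when the stem ends in a vowel (*kejroji*, *nina*).
*wupfi* — final sound /i/ (a vowel) → -buw → *wupfibuw*.
*har* — final sound /r/ (a voiced consonant) → -oto → *haroto*.

wupfibuw, haroto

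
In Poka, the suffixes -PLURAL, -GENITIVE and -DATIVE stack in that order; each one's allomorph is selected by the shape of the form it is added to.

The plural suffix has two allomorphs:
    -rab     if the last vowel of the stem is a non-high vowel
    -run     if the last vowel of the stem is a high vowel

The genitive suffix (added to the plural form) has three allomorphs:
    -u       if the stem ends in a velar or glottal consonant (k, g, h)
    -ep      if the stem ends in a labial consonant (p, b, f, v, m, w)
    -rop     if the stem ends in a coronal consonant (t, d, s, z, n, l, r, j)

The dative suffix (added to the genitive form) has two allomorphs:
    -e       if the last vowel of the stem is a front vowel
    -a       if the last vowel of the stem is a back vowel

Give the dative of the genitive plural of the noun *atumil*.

atumilrunropa

The last vowel of *atumil* is /i/, which is a high vowel, so the plural suffix is -run, giving *atumilrun*.
The plural form *atumilrun*: final consonant = /n/, coronal → -rop → *atumilrunrop*.
The genitive form *atumilrunrop* — last vowel /o/ (a back vowel) → -a → *atumilrunropa*.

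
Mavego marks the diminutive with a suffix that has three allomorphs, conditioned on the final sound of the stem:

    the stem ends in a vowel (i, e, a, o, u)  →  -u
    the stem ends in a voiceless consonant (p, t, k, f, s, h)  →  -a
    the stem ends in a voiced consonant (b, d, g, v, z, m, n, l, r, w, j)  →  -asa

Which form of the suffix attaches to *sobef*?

The final sound of *sobef* is /f/, which is a voiceless consonant, so the suffix is -a.

-a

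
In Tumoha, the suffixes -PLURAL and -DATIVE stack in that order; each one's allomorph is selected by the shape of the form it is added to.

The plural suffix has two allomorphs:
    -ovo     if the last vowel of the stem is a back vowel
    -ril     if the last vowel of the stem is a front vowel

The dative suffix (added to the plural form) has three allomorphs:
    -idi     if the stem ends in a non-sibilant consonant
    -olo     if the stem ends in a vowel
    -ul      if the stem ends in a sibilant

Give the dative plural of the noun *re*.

rerilidi

*re* — last vowel /e/ (a front vowel) → -ril → *reril*.
The plural form *reril* — final sound /l/ (a non-sibilant consonant) → -idi → *rerilidi*.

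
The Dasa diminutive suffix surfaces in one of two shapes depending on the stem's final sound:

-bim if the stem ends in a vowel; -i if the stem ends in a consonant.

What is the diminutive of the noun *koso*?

kosobim

The final sound of *koso* is /o/, which is a vowel, so the suffix is -bim, giving *kosobim*.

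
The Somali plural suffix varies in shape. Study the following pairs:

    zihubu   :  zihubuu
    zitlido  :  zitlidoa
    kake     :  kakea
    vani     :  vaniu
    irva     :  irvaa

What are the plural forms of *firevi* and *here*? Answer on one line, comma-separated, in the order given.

fireviu, herea

The pattern is height harmony: -u when the last vowel of the stem is a high vowel (*zihubu*, *vani*); -a when the last vowel of the stem is a non-high vowel (*zitlido*, *kake*, *irva*).
The last vowel of *firevi* is /i/, which is a high vowel, so the suffix is -u, giving *fireviu*.
*here* — last vowel /e/ (a non-high vowel) → -a → *herea*.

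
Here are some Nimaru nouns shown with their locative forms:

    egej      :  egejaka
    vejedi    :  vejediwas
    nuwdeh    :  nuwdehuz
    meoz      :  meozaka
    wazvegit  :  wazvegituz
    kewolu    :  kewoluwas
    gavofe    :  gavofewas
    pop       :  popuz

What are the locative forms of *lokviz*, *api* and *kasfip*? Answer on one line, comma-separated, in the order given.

lokvizaka, apiwas, kasfipuz

The pattern is voicing of the final sound: -uz when the stem ends in a voiceless consonant (*nuwdeh*, *wazvegit*, *pop*); -aka when the stem ends in a voiced consonant (*egej*, *meoz*); -was when the stem ends in a vowel (*vejedi*, *kewolu*, *gavofe*).
Since the final sound of *lokviz* is /z/ (a voiced consonant), it takes -aka, giving *lokvizaka*.
*api*: final sound = /i/, a vowel → -was → *apiwas*.
The final sound of *kasfip* is /p/, which is a voiceless consonant, so the suffix is -uz, giving *kasfipuz*.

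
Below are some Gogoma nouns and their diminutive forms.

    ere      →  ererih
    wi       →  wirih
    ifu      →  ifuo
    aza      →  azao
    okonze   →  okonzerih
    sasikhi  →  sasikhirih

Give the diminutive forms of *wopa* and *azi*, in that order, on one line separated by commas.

The pattern is front/back vowel harmony: -rih when the last vowel of the stem is a front vowel (*ere*, *wi*, *okonze*, *sasikhi*); -o when the last vowel of the stem is a back vowel (*ifu*, *aza*).
*wopa* — last vowel /a/ (a back vowel) → -o → *wopao*.
*azi*: last vowel = /i/, a front vowel → -rih → *azirih*.

wopao, azirih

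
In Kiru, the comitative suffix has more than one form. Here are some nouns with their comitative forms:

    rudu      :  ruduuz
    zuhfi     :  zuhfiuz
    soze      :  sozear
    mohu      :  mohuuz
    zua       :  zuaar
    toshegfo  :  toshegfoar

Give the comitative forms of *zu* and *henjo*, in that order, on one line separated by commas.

zuuz, henjoar

The alternation tracks the last vowel of the stem — -uz when the last vowel of the stem is a high vowel (*rudu*, *zuhfi*, *mohu*); -ar when the last vowel of the stem is a non-high vowel (*soze*, *zua*, *toshegfo*).
*zu* — last vowel /u/ (a high vowel) → -uz → *zuuz*.
Since the last vowel of *henjo* is /o/ (a non-high vowel), it takes -ar, giving *henjoar*.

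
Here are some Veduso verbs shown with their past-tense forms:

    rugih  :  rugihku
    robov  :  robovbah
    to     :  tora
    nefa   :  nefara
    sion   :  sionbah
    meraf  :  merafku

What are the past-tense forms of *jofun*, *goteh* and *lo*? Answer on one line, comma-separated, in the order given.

Looking at the final sound of each stem: -ku when the stem ends in a voiceless consonant (*rugih*, *meraf*); -bah when the stem ends in a voiced consonant (*robov*, *sion*); -ra when the stem ends in a vowel (*to*, *nefa*).
Since the final sound of *jofun* is /n/ (a voiced consonant), it takes -bah, giving *jofunbah*.
*goteh*: final sound = /h/, a voiceless consonant → -ku → *gotehku*.
Since the final sound of *lo* is /o/ (a vowel), it takes -ra, giving *lora*.

jofunbah, gotehku, lora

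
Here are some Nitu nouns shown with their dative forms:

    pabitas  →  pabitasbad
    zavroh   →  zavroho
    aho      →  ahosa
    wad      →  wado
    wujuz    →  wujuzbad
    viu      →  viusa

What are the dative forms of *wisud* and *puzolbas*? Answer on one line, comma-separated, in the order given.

wisudo, puzolbasbad

Looking at the final sound of each stem: -bad when the stem ends in a sibilant (*pabitas*, *wujuz*); -o when the stem ends in a non-sibilant consonant (*zavroh*, *wad*); -sa when the stem ends in a vowel (*aho*, *viu*).
Since the final sound of *wisud* is /d/ (a non-sibilant consonant), it takes -o, giving *wisudo*.
The final sound of *puzolbas* is /s/, which is a sibilant, so the suffix is -bad, giving *puzolbasbad*.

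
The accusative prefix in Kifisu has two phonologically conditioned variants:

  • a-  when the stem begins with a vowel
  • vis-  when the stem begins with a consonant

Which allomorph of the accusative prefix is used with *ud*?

a-

*ud* — first sound /u/ (a vowel) → a-.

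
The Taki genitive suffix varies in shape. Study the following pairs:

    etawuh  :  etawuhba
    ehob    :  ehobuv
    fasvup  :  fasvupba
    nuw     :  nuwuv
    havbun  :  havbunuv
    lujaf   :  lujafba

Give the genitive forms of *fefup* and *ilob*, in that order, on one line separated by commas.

The suffix is conditioned by the final consonant: -ba when the stem ends in a voiceless consonant (*etawuh*, *fasvup*, *lujaf*); -uv when the stem ends in a voiced consonant (*ehob*, *nuw*, *havbun*).
*fefup* — final consonant /p/ (voiceless) → -ba → *fefupba*.
Since the final consonant of *ilob* is /b/ (voiced), it takes -uv, giving *ilobuv*.

fefupba, ilobuv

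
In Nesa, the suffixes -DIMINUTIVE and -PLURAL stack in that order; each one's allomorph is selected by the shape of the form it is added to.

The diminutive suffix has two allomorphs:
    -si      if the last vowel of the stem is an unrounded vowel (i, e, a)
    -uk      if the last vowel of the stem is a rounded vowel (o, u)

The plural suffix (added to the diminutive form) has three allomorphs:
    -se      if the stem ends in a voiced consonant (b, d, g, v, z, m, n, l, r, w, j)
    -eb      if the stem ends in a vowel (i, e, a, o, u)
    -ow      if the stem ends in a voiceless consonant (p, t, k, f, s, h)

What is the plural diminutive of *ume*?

umesieb

The last vowel of *ume* is /e/, which is an unrounded vowel, so the diminutive suffix is -si, giving *umesi*.
The diminutive form *umesi* — final sound /i/ (a vowel) → -eb → *umesieb*.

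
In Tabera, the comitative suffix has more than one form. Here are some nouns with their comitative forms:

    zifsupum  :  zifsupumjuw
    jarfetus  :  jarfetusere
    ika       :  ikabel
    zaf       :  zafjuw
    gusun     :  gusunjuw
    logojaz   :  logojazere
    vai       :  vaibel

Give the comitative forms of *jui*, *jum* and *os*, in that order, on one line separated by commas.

juibel, jumjuw, osere

Looking at the final sound of each stem: -ere when the stem ends in a sibilant (*jarfetus*, *logojaz*); -juw when the stem ends in a non-sibilant consonant (*zifsupum*, *zaf*, *gusun*); -bel when the stem ends in a vowel (*ika*, *vai*).
Since the final sound of *jui* is /i/ (a vowel), it takes -bel, giving *juibel*.
The final sound of *jum* is /m/, which is a non-sibilant consonant, so the suffix is -juw, giving *jumjuw*.
Since the final sound of *os* is /s/ (a sibilant), it takes -ere, giving *osere*.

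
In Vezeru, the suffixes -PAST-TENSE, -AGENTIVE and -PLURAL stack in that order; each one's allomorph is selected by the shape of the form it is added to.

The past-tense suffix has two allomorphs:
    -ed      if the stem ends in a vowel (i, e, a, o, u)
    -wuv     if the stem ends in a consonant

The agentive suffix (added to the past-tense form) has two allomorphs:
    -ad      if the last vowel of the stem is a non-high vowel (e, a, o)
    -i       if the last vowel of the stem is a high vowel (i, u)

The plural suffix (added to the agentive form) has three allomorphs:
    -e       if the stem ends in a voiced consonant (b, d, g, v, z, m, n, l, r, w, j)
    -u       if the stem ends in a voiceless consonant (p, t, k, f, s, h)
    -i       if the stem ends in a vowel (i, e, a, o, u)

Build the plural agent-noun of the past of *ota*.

otaedade

The final sound of *ota* is /a/, which is a vowel, so the past-tense suffix is -ed, giving *otaed*.
The last vowel of the past-tense form *otaed* is /e/, which is a non-high vowel, so the agentive suffix is -ad, giving *otaedad*.
Since the final sound of the agentive form *otaedad* is /d/ (a voiced consonant), it takes -e, giving *otaedade*.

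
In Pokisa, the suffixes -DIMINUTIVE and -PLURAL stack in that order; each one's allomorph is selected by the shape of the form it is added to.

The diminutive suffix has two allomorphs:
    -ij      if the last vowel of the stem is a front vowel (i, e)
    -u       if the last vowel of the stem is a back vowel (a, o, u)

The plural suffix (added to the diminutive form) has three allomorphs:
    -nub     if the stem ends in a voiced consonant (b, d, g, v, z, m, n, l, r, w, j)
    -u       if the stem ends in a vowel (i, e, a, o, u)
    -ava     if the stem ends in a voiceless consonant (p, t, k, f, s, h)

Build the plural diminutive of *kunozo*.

kunozouu

*kunozo*: last vowel = /o/, a back vowel → -u → *kunozou*.
The final sound of the diminutive form *kunozou* is /u/, which is a vowel, so the plural suffix is -u, giving *kunozouu*.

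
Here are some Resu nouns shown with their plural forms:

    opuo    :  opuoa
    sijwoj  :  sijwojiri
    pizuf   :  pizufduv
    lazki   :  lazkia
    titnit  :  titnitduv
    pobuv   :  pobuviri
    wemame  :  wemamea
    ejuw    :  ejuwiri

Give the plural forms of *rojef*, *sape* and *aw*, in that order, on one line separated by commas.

The pattern is voicing of the final sound: -duv when the stem ends in a voiceless consonant (*pizuf*, *titnit*); -iri when the stem ends in a voiced consonant (*sijwoj*, *pobuv*, *ejuw*); -a when the stem ends in a vowel (*opuo*, *lazki*, *wemame*).
*rojef*: final sound = /f/, a voiceless consonant → -duv → *rojefduv*.
Since the final sound of *sape* is /e/ (a vowel), it takes -a, giving *sapea*.
*aw* — final sound /w/ (a voiced consonant) → -iri → *awiri*.

rojefduv, sapea, awiri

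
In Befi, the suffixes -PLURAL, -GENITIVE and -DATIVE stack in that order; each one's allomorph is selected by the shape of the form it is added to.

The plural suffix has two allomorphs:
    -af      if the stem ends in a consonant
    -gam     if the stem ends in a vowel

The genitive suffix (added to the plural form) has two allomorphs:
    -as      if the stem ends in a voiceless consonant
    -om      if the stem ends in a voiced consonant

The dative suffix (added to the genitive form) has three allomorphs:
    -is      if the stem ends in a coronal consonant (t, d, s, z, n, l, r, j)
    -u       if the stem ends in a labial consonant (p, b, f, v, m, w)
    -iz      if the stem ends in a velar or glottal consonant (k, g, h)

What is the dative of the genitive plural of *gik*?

*gik*: final sound = /k/, a consonant → -af → *gikaf*.
The plural form *gikaf* — final consonant /f/ (voiceless) → -as → *gikafas*.
The final consonant of the genitive form *gikafas* is /s/, which is coronal, so the dative suffix is -is, giving *gikafasis*.

gikafasis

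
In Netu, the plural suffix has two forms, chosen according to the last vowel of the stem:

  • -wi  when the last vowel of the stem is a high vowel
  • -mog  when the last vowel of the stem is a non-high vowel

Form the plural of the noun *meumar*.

*meumar* — last vowel /a/ (a non-high vowel) → -mog → *meumarmog*.

meumarmog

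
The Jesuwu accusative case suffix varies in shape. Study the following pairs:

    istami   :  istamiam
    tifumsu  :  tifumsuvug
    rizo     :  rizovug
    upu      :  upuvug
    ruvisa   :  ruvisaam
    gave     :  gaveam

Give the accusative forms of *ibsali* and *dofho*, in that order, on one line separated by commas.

ibsaliam, dofhovug

The alternation tracks the last vowel of the stem — -vug when the last vowel of the stem is a rounded vowel (*tifumsu*, *rizo*, *upu*); -am when the last vowel of the stem is an unrounded vowel (*istami*, *ruvisa*, *gave*).
*ibsali* — last vowel /i/ (an unrounded vowel) → -am → *ibsaliam*.
Since the last vowel of *dofho* is /o/ (a rounded vowel), it takes -vug, giving *dofhovug*.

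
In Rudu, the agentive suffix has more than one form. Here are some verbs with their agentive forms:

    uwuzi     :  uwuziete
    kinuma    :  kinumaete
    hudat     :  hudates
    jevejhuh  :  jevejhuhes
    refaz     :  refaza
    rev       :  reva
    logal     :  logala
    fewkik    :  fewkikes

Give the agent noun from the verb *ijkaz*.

Looking at the final sound of each stem: -es when the stem ends in a voiceless consonant (*hudat*, *jevejhuh*, *fewkik*); -a when the stem ends in a voiced consonant (*refaz*, *rev*, *logal*); -ete when the stem ends in a vowel (*uwuzi*, *kinuma*).
*ijkaz*: final sound = /z/, a voiced consonant → -a → *ijkaza*.

ijkaza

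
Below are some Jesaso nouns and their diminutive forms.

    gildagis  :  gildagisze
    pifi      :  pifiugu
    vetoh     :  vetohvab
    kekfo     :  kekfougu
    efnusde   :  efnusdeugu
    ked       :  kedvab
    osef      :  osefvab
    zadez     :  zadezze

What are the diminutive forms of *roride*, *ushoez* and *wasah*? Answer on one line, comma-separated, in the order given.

rorideugu, ushoezze, wasahvab

The suffix is conditioned by the final sound: -ze when the stem ends in a sibilant (*gildagis*, *zadez*); -vab when the stem ends in a non-sibilant consonant (*vetoh*, *ked*, *osef*); -ugu when the stem ends in a vowel (*pifi*, *kekfo*, *efnusde*).
The final sound of *roride* is /e/, which is a vowel, so the suffix is -ugu, giving *rorideugu*.
*ushoez* — final sound /z/ (a sibilant) → -ze → *ushoezze*.
Since the final sound of *wasah* is /h/ (a non-sibilant consonant), it takes -vab, giving *wasahvab*.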